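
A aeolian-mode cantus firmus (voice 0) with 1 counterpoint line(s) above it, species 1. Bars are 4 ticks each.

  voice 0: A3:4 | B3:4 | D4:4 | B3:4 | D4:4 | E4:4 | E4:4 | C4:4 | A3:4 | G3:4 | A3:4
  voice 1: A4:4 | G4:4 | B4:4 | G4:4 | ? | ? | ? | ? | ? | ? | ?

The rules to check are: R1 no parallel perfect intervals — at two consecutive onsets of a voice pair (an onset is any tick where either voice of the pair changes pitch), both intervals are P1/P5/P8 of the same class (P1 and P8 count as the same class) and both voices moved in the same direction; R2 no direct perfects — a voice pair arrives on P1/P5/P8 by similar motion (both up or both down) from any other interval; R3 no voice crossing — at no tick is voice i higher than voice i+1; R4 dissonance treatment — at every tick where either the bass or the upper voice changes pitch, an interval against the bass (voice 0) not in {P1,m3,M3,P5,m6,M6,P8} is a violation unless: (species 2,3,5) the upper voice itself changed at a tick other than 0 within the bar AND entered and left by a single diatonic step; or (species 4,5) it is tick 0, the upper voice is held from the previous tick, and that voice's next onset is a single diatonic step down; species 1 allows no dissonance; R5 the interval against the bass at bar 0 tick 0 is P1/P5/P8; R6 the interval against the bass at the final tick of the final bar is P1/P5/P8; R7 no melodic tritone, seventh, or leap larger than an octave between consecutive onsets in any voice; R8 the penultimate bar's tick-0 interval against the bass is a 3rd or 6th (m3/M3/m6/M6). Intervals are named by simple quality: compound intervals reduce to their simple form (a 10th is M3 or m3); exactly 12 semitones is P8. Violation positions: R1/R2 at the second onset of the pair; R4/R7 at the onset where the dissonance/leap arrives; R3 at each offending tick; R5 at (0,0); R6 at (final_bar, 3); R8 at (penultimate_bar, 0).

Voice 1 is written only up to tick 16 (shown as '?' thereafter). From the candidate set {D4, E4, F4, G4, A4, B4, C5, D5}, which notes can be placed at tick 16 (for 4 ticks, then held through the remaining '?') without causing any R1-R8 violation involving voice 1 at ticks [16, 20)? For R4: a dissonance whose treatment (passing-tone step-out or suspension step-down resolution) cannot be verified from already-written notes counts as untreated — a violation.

D4: legal
E4: violates R4
F4: legal
G4: violates R4
A4: violates R2
B4: legal
C5: violates R4
D5: violates R2

{B4, D4, F4}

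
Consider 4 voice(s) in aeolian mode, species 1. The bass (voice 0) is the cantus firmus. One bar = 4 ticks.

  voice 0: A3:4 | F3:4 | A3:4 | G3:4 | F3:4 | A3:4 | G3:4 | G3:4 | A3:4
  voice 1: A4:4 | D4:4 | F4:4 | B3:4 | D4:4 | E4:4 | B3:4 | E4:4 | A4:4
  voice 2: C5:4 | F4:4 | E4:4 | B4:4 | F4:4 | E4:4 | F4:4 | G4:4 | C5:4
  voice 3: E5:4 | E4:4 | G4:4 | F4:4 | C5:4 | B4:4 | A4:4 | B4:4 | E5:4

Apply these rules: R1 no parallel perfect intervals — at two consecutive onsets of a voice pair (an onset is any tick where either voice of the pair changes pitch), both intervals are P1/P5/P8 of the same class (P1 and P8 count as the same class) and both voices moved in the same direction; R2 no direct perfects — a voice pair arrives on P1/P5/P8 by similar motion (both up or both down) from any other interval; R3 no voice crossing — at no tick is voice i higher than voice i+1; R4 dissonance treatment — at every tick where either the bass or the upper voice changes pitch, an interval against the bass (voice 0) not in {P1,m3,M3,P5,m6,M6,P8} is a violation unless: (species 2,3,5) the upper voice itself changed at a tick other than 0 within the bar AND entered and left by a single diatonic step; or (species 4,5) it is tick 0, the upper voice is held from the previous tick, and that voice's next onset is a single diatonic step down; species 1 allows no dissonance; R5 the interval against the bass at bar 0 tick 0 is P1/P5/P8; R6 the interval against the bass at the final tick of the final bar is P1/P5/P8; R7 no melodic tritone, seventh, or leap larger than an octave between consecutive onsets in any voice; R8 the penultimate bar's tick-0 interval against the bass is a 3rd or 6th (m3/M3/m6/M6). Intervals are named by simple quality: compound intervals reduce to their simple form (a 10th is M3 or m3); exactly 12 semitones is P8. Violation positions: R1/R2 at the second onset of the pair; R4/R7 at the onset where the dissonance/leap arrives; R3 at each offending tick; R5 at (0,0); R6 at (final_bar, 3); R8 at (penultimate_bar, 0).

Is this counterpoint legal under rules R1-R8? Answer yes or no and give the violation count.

bar 0: v0=A3 v1=A4 v2=C5 v3=E5 (P5)
bar 1: v0=F3 v1=D4 v2=F4 v3=E4 (M7)
bar 2: v0=A3 v1=F4 v2=E4 v3=G4 (m7)
bar 3: v0=G3 v1=B3 v2=B4 v3=F4 (m7)
bar 4: v0=F3 v1=D4 v2=F4 v3=C5 (P5)
bar 5: v0=A3 v1=E4 v2=E4 v3=B4 (M2)
bar 6: v0=G3 v1=B3 v2=F4 v3=A4 (M2)
bar 7: v0=G3 v1=E4 v2=G4 v3=B4 (M3)
bar 8: v0=A3 v1=A4 v2=C5 v3=E5 (P5)
  R5 @ bar0.0: opens on m3
  R2 @ bar1.0: A3/C5 m3 -> F3/F4 P8 similar
  R3 @ bar1.0: F4 above E4
  R4 @ bar1.0: F3/E4 M7 untreated
  R3 @ bar1.1: F4 above E4
  R3 @ bar1.2: F4 above E4
  R3 @ bar1.3: F4 above E4
  R3 @ bar2.0: F4 above E4
  R4 @ bar2.0: A3/G4 m7 untreated
  R3 @ bar2.1: F4 above E4
  R3 @ bar2.2: F4 above E4
  R3 @ bar2.3: F4 above E4
  R3 @ bar3.0: B4 above F4
  R4 @ bar3.0: G3/F4 m7 untreated
  R7 @ bar3.0: F4->B3 leap 6st
  R3 @ bar3.1: B4 above F4
  R3 @ bar3.2: B4 above F4
  R3 @ bar3.3: B4 above F4
  R2 @ bar4.0: G3/B4 M3 -> F3/F4 P8 similar
  R7 @ bar4.0: B4->F4 leap 6st
  R1 @ bar5.0: F4/C5 P5 -> E4/B4 P5 similar
  R2 @ bar5.0: F3/D4 M6 -> A3/E4 P5 similar
  R4 @ bar5.0: A3/B4 M2 untreated
  R4 @ bar6.0: G3/F4 m7 untreated
  R4 @ bar6.0: G3/A4 M2 untreated
  R2 @ bar7.0: B3/A4 m7 -> E4/B4 P5 similar
  R8 @ bar7.0: penult P8 not 3rd/6th
  R1 @ bar8.0: E4/B4 P5 -> A4/E5 P5 similar
  R2 @ bar8.0: G3/E4 M6 -> A3/A4 P8 similar
  R2 @ bar8.0: G3/B4 M3 -> A3/E5 P5 similar
  R6 @ bar8.3: closes on m3

No (31 violations)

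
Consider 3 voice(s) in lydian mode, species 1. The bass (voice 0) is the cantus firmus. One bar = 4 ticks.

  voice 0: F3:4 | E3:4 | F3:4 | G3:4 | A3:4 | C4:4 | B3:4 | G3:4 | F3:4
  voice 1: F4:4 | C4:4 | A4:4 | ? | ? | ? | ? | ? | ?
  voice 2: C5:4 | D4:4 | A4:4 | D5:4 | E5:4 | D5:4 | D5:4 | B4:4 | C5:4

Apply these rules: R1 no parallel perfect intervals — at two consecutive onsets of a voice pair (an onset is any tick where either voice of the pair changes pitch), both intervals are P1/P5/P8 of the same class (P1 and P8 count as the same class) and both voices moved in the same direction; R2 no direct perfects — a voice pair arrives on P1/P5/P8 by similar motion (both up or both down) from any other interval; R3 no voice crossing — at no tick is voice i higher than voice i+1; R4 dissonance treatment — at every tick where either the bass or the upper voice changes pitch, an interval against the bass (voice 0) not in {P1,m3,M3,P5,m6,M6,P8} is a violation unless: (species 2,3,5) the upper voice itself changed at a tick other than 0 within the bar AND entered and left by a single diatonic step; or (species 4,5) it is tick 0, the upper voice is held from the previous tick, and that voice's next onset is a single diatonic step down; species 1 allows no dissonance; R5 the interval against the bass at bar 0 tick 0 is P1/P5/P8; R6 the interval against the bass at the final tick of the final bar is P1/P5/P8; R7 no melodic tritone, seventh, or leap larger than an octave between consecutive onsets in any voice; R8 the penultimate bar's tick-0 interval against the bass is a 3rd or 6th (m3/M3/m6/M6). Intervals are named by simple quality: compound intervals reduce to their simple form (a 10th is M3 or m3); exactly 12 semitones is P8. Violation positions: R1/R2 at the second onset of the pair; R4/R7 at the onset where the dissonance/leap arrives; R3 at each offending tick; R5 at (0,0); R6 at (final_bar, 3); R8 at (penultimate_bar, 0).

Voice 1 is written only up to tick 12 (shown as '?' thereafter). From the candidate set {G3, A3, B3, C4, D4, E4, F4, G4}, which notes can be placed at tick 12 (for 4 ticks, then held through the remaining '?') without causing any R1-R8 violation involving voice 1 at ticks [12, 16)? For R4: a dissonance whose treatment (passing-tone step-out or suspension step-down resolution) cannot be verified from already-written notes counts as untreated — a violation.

G3: violates R7
A3: violates R4
B3: violates R7
C4: violates R4
D4: legal
E4: legal
F4: violates R4
G4: legal

{D4, E4, G4}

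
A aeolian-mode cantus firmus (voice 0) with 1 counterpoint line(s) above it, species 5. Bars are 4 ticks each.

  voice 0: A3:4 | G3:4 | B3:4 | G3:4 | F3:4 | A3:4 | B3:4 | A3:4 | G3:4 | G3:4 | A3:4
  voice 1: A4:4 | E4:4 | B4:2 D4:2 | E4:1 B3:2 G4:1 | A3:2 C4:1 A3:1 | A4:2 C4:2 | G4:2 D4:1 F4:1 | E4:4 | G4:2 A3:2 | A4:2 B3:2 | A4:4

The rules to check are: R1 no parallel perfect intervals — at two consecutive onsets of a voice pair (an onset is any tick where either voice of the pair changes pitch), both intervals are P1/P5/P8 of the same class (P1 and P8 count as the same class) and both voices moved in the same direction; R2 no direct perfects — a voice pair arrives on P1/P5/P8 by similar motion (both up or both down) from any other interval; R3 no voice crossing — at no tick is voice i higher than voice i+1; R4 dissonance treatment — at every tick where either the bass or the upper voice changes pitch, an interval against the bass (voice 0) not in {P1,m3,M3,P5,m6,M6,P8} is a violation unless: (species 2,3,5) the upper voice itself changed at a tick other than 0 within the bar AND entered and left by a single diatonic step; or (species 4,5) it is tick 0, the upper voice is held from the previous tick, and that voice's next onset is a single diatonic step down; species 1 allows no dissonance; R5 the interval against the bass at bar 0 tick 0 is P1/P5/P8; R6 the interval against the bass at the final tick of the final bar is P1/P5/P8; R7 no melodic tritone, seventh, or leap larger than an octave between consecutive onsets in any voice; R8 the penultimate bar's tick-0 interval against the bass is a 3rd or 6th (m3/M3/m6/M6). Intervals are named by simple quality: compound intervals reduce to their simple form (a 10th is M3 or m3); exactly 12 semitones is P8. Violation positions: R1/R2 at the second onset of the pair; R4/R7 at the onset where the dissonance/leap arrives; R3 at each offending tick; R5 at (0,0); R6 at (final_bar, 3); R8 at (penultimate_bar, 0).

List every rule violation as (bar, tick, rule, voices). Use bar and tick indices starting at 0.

(2, 0, R2, (0, 1))
(4, 0, R7, (1,))
(5, 0, R2, (0, 1))
(6, 3, R4, (0, 1))
(7, 0, R2, (0, 1))
(8, 2, R4, (0, 1))
(8, 2, R7, (1,))
(9, 0, R4, (0, 1))
(9, 0, R8, (0, 1))
(9, 2, R7, (1,))
(10, 0, R2, (0, 1))
(10, 0, R7, (1,))

bar 0: v0=A3 v1=A4 downbeat P8
bar 1: v0=G3 v1=E4 downbeat M6
bar 2: v0=B3 v1=B4 downbeat P8
bar 3: v0=G3 v1=E4 downbeat M6
bar 4: v0=F3 v1=A3 downbeat M3
bar 5: v0=A3 v1=A4 downbeat P8
bar 6: v0=B3 v1=G4 downbeat m6
bar 7: v0=A3 v1=E4 downbeat P5
bar 8: v0=G3 v1=G4 downbeat P8
bar 9: v0=G3 v1=A4 downbeat M2
bar 10: v0=A3 v1=A4 downbeat P8
  -> R2 @ bar 2 tick 0 v(0, 1): G3/E4 M6 -> B3/B4 P8 similar
  -> R7 @ bar 4 tick 0 v(1,): G4->A3 leap 10st
  -> R2 @ bar 5 tick 0 v(0, 1): F3/A3 M3 -> A3/A4 P8 similar
  -> R4 @ bar 6 tick 3 v(0, 1): B3/F4 TT untreated
  -> R2 @ bar 7 tick 0 v(0, 1): B3/F4 TT -> A3/E4 P5 similar
  -> R4 @ bar 8 tick 2 v(0, 1): G3/A3 M2 untreated
  -> R7 @ bar 8 tick 2 v(1,): G4->A3 leap 10st
  -> R4 @ bar 9 tick 0 v(0, 1): G3/A4 M2 untreated
  -> R8 @ bar 9 tick 0 v(0, 1): penult M2 not 3rd/6th
  -> R7 @ bar 9 tick 2 v(1,): A4->B3 leap 10st
  -> R2 @ bar 10 tick 0 v(0, 1): G3/B3 M3 -> A3/A4 P8 similar
  -> R7 @ bar 10 tick 0 v(1,): B3->A4 leap 10st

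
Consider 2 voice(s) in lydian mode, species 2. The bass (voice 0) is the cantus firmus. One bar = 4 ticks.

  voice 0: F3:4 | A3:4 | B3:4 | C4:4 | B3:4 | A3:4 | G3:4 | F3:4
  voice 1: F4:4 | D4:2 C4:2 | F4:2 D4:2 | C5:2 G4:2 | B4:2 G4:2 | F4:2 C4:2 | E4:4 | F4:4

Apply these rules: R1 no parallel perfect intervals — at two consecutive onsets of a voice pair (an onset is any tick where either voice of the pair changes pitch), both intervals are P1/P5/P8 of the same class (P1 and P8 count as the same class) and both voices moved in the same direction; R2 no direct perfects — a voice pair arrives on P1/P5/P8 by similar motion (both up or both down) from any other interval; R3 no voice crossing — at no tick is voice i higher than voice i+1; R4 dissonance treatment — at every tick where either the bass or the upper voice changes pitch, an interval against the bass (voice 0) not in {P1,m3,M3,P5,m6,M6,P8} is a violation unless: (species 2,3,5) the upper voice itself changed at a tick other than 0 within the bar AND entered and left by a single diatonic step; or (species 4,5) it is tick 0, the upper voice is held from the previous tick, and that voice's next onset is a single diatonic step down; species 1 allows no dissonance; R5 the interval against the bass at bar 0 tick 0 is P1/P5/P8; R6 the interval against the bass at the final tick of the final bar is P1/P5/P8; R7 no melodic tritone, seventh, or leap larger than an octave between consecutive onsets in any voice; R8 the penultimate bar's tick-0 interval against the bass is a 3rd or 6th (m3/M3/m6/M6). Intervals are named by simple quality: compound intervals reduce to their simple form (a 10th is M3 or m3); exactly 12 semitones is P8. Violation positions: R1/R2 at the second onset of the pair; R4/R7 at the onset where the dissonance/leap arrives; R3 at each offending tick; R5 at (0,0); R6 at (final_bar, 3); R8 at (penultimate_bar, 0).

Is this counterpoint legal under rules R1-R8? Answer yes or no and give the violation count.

bar 0: v0=F3 v1=F4 (P8)
bar 1: v0=A3 v1=D4 (P4)
bar 2: v0=B3 v1=F4 (TT)
bar 3: v0=C4 v1=C5 (P8)
bar 4: v0=B3 v1=B4 (P8)
bar 5: v0=A3 v1=F4 (m6)
bar 6: v0=G3 v1=E4 (M6)
bar 7: v0=F3 v1=F4 (P8)
  R4 @ bar1.0: A3/D4 P4 untreated
  R4 @ bar2.0: B3/F4 TT untreated
  R2 @ bar3.0: B3/D4 m3 -> C4/C5 P8 similar
  R7 @ bar3.0: D4->C5 leap 10st

No (4 violations)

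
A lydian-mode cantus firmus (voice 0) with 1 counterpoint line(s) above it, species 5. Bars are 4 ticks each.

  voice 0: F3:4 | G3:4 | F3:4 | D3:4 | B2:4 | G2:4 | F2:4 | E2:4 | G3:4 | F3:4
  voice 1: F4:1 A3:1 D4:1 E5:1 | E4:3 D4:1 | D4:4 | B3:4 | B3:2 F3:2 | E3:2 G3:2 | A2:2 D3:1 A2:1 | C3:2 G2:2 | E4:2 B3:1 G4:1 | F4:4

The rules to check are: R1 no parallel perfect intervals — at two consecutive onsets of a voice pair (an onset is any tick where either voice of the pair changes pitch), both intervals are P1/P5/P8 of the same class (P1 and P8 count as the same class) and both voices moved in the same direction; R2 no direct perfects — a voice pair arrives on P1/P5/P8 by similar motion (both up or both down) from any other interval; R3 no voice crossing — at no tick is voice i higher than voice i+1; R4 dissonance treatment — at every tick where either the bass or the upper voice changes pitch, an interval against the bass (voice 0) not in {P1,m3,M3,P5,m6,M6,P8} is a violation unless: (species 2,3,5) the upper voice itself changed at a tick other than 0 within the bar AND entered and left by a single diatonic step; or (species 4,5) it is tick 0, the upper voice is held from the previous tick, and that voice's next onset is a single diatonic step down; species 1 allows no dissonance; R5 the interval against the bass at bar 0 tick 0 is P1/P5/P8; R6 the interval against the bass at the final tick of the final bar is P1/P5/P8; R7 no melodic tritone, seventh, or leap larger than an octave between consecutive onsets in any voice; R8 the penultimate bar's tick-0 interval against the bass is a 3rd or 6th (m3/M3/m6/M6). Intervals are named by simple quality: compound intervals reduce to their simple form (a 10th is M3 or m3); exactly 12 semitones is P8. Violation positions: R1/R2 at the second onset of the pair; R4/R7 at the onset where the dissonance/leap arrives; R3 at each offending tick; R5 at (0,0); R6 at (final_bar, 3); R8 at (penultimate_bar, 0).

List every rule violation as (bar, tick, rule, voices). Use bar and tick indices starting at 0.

(0, 3, R4, (0, 1))
(0, 3, R7, (1,))
(4, 2, R4, (0, 1))
(4, 2, R7, (1,))
(6, 0, R7, (1,))
(8, 0, R7, (0,))
(8, 0, R7, (1,))
(9, 0, R1, (0, 1))

bar 0: v0=F3 v1=F4 downbeat P8
bar 1: v0=G3 v1=E4 downbeat M6
bar 2: v0=F3 v1=D4 downbeat M6
bar 3: v0=D3 v1=B3 downbeat M6
bar 4: v0=B2 v1=B3 downbeat P8
bar 5: v0=G2 v1=E3 downbeat M6
bar 6: v0=F2 v1=A2 downbeat M3
bar 7: v0=E2 v1=C3 downbeat m6
bar 8: v0=G3 v1=E4 downbeat M6
bar 9: v0=F3 v1=F4 downbeat P8
  -> R4 @ bar 0 tick 3 v(0, 1): F3/E5 M7 untreated
  -> R7 @ bar 0 tick 3 v(1,): D4->E5 leap 14st
  -> R4 @ bar 4 tick 2 v(0, 1): B2/F3 TT untreated
  -> R7 @ bar 4 tick 2 v(1,): B3->F3 leap 6st
  -> R7 @ bar 6 tick 0 v(1,): G3->A2 leap 10st
  -> R7 @ bar 8 tick 0 v(0,): E2->G3 leap 15st
  -> R7 @ bar 8 tick 0 v(1,): G2->E4 leap 21st
  -> R1 @ bar 9 tick 0 v(0, 1): G3/G4 P8 -> F3/F4 P8 similar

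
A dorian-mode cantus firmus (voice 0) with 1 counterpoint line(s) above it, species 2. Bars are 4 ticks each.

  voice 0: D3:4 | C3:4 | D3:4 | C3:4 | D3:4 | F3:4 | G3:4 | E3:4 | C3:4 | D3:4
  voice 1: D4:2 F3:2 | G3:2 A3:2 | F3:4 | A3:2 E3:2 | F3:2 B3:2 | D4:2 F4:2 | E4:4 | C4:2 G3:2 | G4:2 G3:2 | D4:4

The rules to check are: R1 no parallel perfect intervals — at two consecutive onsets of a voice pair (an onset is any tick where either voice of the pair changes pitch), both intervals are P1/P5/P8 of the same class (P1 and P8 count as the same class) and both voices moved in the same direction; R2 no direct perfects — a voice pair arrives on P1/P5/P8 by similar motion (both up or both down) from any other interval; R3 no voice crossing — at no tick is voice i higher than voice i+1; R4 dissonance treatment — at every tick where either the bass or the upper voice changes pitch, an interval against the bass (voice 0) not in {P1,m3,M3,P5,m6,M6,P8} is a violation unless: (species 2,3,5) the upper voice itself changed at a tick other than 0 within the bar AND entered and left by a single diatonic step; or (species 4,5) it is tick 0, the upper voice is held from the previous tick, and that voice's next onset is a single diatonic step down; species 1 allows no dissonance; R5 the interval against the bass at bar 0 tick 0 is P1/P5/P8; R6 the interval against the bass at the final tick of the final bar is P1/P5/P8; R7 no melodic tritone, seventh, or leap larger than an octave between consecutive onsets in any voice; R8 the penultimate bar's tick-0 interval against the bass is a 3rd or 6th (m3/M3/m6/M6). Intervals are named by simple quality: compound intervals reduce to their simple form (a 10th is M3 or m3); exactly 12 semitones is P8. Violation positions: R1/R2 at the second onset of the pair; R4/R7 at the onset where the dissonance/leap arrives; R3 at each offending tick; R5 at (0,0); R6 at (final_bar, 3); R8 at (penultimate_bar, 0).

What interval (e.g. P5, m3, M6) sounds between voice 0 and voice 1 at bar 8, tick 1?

P5

voice 0=C3 voice 1=G4 -> P5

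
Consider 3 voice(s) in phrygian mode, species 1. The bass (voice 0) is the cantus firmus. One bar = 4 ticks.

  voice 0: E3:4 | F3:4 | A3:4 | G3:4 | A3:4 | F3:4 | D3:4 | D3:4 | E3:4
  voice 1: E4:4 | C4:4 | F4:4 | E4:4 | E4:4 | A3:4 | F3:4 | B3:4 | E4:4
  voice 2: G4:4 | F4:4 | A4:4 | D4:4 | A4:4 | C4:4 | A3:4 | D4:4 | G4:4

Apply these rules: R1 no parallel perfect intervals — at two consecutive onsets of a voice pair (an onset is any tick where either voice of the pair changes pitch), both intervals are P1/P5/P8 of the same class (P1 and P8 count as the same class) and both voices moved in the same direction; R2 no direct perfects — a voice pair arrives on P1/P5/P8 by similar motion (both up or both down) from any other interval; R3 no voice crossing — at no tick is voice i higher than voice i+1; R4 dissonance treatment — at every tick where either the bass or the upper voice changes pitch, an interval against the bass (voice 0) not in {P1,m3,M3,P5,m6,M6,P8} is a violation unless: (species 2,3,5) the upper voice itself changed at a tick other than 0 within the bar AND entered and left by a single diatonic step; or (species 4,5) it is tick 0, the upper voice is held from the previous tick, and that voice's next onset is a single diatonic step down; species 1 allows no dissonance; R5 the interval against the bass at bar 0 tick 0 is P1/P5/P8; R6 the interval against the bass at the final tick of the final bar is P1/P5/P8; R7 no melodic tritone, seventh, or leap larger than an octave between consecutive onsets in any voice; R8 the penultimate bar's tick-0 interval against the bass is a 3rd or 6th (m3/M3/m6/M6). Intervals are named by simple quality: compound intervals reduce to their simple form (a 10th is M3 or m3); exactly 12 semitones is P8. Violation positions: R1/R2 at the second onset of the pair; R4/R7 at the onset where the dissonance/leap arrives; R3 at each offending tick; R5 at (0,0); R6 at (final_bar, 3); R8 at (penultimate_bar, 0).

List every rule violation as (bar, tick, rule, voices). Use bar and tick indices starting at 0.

(0, 0, R5, (0, 2))
(2, 0, R1, (0, 2))
(3, 0, R2, (0, 2))
(3, 0, R3, (1, 2))
(3, 1, R3, (1, 2))
(3, 2, R3, (1, 2))
(3, 3, R3, (1, 2))
(4, 0, R2, (0, 2))
(5, 0, R2, (0, 2))
(6, 0, R1, (0, 2))
(7, 0, R7, (1,))
(7, 0, R8, (0, 2))
(8, 0, R2, (0, 1))
(8, 3, R6, (0, 2))

bar 0: v0=E3 v1=E4 v2=G4 downbeat m3
bar 1: v0=F3 v1=C4 v2=F4 downbeat P8
bar 2: v0=A3 v1=F4 v2=A4 downbeat P8
bar 3: v0=G3 v1=E4 v2=D4 downbeat P5
bar 4: v0=A3 v1=E4 v2=A4 downbeat P8
bar 5: v0=F3 v1=A3 v2=C4 downbeat P5
bar 6: v0=D3 v1=F3 v2=A3 downbeat P5
bar 7: v0=D3 v1=B3 v2=D4 downbeat P8
bar 8: v0=E3 v1=E4 v2=G4 downbeat m3
  -> R5 @ bar 0 tick 0 v(0, 2): opens on m3
  -> R1 @ bar 2 tick 0 v(0, 2): F3/F4 P8 -> A3/A4 P8 similar
  -> R2 @ bar 3 tick 0 v(0, 2): A3/A4 P8 -> G3/D4 P5 similar
  -> R3 @ bar 3 tick 0 v(1, 2): E4 above D4
  -> R3 @ bar 3 tick 1 v(1, 2): E4 above D4
  -> R3 @ bar 3 tick 2 v(1, 2): E4 above D4
  -> R3 @ bar 3 tick 3 v(1, 2): E4 above D4
  -> R2 @ bar 4 tick 0 v(0, 2): G3/D4 P5 -> A3/A4 P8 similar
  -> R2 @ bar 5 tick 0 v(0, 2): A3/A4 P8 -> F3/C4 P5 similar
  -> R1 @ bar 6 tick 0 v(0, 2): F3/C4 P5 -> D3/A3 P5 similar
  -> R7 @ bar 7 tick 0 v(1,): F3->B3 leap 6st
  -> R8 @ bar 7 tick 0 v(0, 2): penult P8 not 3rd/6th
  -> R2 @ bar 8 tick 0 v(0, 1): D3/B3 M6 -> E3/E4 P8 similar
  -> R6 @ bar 8 tick 3 v(0, 2): closes on m3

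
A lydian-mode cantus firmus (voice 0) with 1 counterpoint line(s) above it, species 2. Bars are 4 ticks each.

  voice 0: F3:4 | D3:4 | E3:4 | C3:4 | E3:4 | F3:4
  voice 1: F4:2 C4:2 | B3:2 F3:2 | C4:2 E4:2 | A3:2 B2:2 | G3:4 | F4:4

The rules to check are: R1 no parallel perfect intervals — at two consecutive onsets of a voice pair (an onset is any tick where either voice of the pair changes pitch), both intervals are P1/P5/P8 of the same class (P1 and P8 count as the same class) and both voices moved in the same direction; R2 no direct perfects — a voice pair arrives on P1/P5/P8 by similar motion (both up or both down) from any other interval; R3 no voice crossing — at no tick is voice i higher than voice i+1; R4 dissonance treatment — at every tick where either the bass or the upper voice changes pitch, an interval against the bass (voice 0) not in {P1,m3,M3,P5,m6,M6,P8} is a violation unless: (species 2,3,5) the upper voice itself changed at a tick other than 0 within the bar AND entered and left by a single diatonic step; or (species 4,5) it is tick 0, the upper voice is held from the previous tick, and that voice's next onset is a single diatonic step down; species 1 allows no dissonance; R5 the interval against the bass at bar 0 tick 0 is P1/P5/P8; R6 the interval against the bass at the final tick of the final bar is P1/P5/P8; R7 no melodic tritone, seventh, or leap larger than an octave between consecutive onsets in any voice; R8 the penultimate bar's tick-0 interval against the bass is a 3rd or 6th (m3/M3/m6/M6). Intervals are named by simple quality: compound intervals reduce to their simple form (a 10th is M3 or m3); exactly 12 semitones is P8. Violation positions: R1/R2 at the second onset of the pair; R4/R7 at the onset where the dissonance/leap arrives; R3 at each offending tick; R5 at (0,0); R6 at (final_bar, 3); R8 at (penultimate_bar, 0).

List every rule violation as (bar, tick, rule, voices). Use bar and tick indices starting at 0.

(1, 2, R7, (1,))
(3, 2, R3, (0, 1))
(3, 2, R4, (0, 1))
(3, 2, R7, (1,))
(3, 3, R3, (0, 1))
(5, 0, R2, (0, 1))
(5, 0, R7, (1,))

bar 0: v0=F3 v1=F4 downbeat P8
bar 1: v0=D3 v1=B3 downbeat M6
bar 2: v0=E3 v1=C4 downbeat m6
bar 3: v0=C3 v1=A3 downbeat M6
bar 4: v0=E3 v1=G3 downbeat m3
bar 5: v0=F3 v1=F4 downbeat P8
  -> R7 @ bar 1 tick 2 v(1,): B3->F3 leap 6st
  -> R3 @ bar 3 tick 2 v(0, 1): C3 above B2
  -> R4 @ bar 3 tick 2 v(0, 1): C3/B2 m2 untreated
  -> R7 @ bar 3 tick 2 v(1,): A3->B2 leap 10st
  -> R3 @ bar 3 tick 3 v(0, 1): C3 above B2
  -> R2 @ bar 5 tick 0 v(0, 1): E3/G3 m3 -> F3/F4 P8 similar
  -> R7 @ bar 5 tick 0 v(1,): G3->F4 leap 10st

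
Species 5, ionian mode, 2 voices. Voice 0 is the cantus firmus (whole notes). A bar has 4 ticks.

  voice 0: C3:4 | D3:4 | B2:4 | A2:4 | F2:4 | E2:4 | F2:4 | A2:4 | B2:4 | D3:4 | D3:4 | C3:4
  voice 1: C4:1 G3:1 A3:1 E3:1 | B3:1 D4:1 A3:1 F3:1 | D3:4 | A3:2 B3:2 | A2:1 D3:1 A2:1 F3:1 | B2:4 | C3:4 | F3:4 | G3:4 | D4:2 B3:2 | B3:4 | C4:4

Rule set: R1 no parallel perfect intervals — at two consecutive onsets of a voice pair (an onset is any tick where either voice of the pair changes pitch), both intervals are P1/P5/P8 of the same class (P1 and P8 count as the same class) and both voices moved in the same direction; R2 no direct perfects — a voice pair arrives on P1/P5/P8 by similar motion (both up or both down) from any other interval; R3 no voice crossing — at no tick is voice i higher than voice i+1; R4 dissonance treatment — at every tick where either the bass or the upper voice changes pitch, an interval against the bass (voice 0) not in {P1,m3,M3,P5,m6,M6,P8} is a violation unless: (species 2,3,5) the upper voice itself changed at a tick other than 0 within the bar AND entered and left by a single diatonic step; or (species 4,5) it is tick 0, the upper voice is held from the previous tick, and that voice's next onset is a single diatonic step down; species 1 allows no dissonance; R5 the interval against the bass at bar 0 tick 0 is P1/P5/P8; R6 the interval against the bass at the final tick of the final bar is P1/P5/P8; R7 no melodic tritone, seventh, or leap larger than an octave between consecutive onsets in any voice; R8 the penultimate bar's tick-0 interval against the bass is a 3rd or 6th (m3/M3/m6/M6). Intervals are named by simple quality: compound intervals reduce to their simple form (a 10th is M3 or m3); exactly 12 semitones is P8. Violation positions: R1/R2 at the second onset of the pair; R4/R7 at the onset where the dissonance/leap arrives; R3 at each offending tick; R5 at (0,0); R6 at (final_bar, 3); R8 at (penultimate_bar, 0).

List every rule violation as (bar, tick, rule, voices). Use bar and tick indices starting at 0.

bar 0: v0=C3 v1=C4 downbeat P8
bar 1: v0=D3 v1=B3 downbeat M6
bar 2: v0=B2 v1=D3 downbeat m3
bar 3: v0=A2 v1=A3 downbeat P8
bar 4: v0=F2 v1=A2 downbeat M3
bar 5: v0=E2 v1=B2 downbeat P5
bar 6: v0=F2 v1=C3 downbeat P5
bar 7: v0=A2 v1=F3 downbeat m6
bar 8: v0=B2 v1=G3 downbeat m6
bar 9: v0=D3 v1=D4 downbeat P8
bar 10: v0=D3 v1=B3 downbeat M6
bar 11: v0=C3 v1=C4 downbeat P8
  -> R4 @ bar 3 tick 2 v(0, 1): A2/B3 M2 untreated
  -> R7 @ bar 4 tick 0 v(1,): B3->A2 leap 14st
  -> R2 @ bar 5 tick 0 v(0, 1): F2/F3 P8 -> E2/B2 P5 similar
  -> R7 @ bar 5 tick 0 v(1,): F3->B2 leap 6st
  -> R1 @ bar 6 tick 0 v(0, 1): E2/B2 P5 -> F2/C3 P5 similar
  -> R2 @ bar 9 tick 0 v(0, 1): B2/G3 m6 -> D3/D4 P8 similar

(3, 2, R4, (0, 1))
(4, 0, R7, (1,))
(5, 0, R2, (0, 1))
(5, 0, R7, (1,))
(6, 0, R1, (0, 1))
(9, 0, R2, (0, 1))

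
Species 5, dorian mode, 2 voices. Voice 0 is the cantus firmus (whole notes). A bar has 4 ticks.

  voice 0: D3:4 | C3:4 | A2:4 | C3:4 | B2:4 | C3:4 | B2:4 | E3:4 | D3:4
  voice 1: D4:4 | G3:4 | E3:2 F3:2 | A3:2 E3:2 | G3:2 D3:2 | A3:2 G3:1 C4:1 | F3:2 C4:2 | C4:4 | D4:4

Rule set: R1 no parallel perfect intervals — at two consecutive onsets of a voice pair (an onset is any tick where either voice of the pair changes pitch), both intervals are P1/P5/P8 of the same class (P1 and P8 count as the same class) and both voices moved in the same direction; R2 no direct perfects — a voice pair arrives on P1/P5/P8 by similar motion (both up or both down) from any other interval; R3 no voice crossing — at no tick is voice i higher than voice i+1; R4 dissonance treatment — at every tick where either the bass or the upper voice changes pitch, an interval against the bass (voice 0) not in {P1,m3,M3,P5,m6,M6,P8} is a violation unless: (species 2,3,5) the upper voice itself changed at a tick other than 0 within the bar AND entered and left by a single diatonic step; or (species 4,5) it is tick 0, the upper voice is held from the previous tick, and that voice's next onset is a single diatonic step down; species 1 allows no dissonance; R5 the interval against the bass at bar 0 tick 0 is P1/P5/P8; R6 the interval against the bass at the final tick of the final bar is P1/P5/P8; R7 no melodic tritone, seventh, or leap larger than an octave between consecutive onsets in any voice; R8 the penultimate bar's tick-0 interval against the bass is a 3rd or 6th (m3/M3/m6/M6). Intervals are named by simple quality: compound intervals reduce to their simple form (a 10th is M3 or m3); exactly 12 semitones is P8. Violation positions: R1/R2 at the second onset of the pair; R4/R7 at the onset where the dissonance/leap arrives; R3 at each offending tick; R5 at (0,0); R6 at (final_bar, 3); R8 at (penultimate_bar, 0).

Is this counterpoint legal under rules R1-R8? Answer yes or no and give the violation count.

No (4 violations)

bar 0: v0=D3 v1=D4 (P8)
bar 1: v0=C3 v1=G3 (P5)
bar 2: v0=A2 v1=E3 (P5)
bar 3: v0=C3 v1=A3 (M6)
bar 4: v0=B2 v1=G3 (m6)
bar 5: v0=C3 v1=A3 (M6)
bar 6: v0=B2 v1=F3 (TT)
bar 7: v0=E3 v1=C4 (m6)
bar 8: v0=D3 v1=D4 (P8)
  R2 @ bar1.0: D3/D4 P8 -> C3/G3 P5 similar
  R1 @ bar2.0: C3/G3 P5 -> A2/E3 P5 similar
  R4 @ bar6.0: B2/F3 TT untreated
  R4 @ bar6.2: B2/C4 m2 untreated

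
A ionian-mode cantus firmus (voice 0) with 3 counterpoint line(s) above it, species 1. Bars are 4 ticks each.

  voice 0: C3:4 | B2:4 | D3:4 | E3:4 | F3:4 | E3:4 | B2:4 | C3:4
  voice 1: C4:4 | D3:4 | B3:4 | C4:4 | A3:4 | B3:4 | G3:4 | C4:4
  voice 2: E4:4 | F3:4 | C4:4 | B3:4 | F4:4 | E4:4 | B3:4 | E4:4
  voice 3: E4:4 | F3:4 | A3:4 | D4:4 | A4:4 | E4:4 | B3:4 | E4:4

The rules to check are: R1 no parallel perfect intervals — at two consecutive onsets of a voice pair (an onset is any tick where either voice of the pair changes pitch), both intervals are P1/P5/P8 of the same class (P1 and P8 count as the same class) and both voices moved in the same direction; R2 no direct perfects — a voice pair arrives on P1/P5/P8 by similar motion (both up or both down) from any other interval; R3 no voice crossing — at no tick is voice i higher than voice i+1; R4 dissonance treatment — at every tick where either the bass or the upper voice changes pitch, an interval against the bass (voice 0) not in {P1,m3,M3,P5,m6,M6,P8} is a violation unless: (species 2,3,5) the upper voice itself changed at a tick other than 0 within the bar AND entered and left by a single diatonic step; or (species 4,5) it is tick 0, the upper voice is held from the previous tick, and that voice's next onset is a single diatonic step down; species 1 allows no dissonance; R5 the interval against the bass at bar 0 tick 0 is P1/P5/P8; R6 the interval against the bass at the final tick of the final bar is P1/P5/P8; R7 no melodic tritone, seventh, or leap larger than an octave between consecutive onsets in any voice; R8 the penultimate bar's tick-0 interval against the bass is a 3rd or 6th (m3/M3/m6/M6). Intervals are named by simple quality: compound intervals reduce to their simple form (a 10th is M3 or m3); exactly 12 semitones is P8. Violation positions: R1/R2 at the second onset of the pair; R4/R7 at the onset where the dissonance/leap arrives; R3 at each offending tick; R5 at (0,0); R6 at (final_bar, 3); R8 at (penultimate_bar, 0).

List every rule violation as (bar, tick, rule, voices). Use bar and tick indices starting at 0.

bar 0: v0=C3 v1=C4 v2=E4 v3=E4 downbeat M3
bar 1: v0=B2 v1=D3 v2=F3 v3=F3 downbeat TT
bar 2: v0=D3 v1=B3 v2=C4 v3=A3 downbeat P5
bar 3: v0=E3 v1=C4 v2=B3 v3=D4 downbeat m7
bar 4: v0=F3 v1=A3 v2=F4 v3=A4 downbeat M3
bar 5: v0=E3 v1=B3 v2=E4 v3=E4 downbeat P8
bar 6: v0=B2 v1=G3 v2=B3 v3=B3 downbeat P8
bar 7: v0=C3 v1=C4 v2=E4 v3=E4 downbeat M3
  -> R5 @ bar 0 tick 0 v(0, 2): opens on M3
  -> R5 @ bar 0 tick 0 v(0, 3): opens on M3
  -> R1 @ bar 1 tick 0 v(2, 3): E4/E4 P1 -> F3/F3 P1 similar
  -> R4 @ bar 1 tick 0 v(0, 2): B2/F3 TT untreated
  -> R4 @ bar 1 tick 0 v(0, 3): B2/F3 TT untreated
  -> R7 @ bar 1 tick 0 v(1,): C4->D3 leap 10st
  -> R7 @ bar 1 tick 0 v(2,): E4->F3 leap 11st
  -> R7 @ bar 1 tick 0 v(3,): E4->F3 leap 11st
  -> R2 @ bar 2 tick 0 v(0, 3): B2/F3 TT -> D3/A3 P5 similar
  -> R3 @ bar 2 tick 0 v(2, 3): C4 above A3
  -> R4 @ bar 2 tick 0 v(0, 2): D3/C4 m7 untreated
  -> R3 @ bar 2 tick 1 v(2, 3): C4 above A3
  -> R3 @ bar 2 tick 2 v(2, 3): C4 above A3
  -> R3 @ bar 2 tick 3 v(2, 3): C4 above A3
  -> R3 @ bar 3 tick 0 v(1, 2): C4 above B3
  -> R4 @ bar 3 tick 0 v(0, 3): E3/D4 m7 untreated
  -> R3 @ bar 3 tick 1 v(1, 2): C4 above B3
  -> R3 @ bar 3 tick 2 v(1, 2): C4 above B3
  -> R3 @ bar 3 tick 3 v(1, 2): C4 above B3
  -> R2 @ bar 4 tick 0 v(0, 2): E3/B3 P5 -> F3/F4 P8 similar
  -> R7 @ bar 4 tick 0 v(2,): B3->F4 leap 6st
  -> R1 @ bar 5 tick 0 v(0, 2): F3/F4 P8 -> E3/E4 P8 similar
  -> R2 @ bar 5 tick 0 v(0, 3): F3/A4 M3 -> E3/E4 P8 similar
  -> R2 @ bar 5 tick 0 v(2, 3): F4/A4 M3 -> E4/E4 P1 similar
  -> R1 @ bar 6 tick 0 v(0, 2): E3/E4 P8 -> B2/B3 P8 similar
  -> R1 @ bar 6 tick 0 v(0, 3): E3/E4 P8 -> B2/B3 P8 similar
  -> R1 @ bar 6 tick 0 v(2, 3): E4/E4 P1 -> B3/B3 P1 similar
  -> R8 @ bar 6 tick 0 v(0, 2): penult P8 not 3rd/6th
  -> R8 @ bar 6 tick 0 v(0, 3): penult P8 not 3rd/6th
  -> R1 @ bar 7 tick 0 v(2, 3): B3/B3 P1 -> E4/E4 P1 similar
  -> R2 @ bar 7 tick 0 v(0, 1): B2/G3 m6 -> C3/C4 P8 similar
  -> R6 @ bar 7 tick 3 v(0, 2): closes on M3
  -> R6 @ bar 7 tick 3 v(0, 3): closes on M3

(0, 0, R5, (0, 2))
(0, 0, R5, (0, 3))
(1, 0, R1, (2, 3))
(1, 0, R4, (0, 2))
(1, 0, R4, (0, 3))
(1, 0, R7, (1,))
(1, 0, R7, (2,))
(1, 0, R7, (3,))
(2, 0, R2, (0, 3))
(2, 0, R3, (2, 3))
(2, 0, R4, (0, 2))
(2, 1, R3, (2, 3))
(2, 2, R3, (2, 3))
(2, 3, R3, (2, 3))
(3, 0, R3, (1, 2))
(3, 0, R4, (0, 3))
(3, 1, R3, (1, 2))
(3, 2, R3, (1, 2))
(3, 3, R3, (1, 2))
(4, 0, R2, (0, 2))
(4, 0, R7, (2,))
(5, 0, R1, (0, 2))
(5, 0, R2, (0, 3))
(5, 0, R2, (2, 3))
(6, 0, R1, (0, 2))
(6, 0, R1, (0, 3))
(6, 0, R1, (2, 3))
(6, 0, R8, (0, 2))
(6, 0, R8, (0, 3))
(7, 0, R1, (2, 3))
(7, 0, R2, (0, 1))
(7, 3, R6, (0, 2))
(7, 3, R6, (0, 3))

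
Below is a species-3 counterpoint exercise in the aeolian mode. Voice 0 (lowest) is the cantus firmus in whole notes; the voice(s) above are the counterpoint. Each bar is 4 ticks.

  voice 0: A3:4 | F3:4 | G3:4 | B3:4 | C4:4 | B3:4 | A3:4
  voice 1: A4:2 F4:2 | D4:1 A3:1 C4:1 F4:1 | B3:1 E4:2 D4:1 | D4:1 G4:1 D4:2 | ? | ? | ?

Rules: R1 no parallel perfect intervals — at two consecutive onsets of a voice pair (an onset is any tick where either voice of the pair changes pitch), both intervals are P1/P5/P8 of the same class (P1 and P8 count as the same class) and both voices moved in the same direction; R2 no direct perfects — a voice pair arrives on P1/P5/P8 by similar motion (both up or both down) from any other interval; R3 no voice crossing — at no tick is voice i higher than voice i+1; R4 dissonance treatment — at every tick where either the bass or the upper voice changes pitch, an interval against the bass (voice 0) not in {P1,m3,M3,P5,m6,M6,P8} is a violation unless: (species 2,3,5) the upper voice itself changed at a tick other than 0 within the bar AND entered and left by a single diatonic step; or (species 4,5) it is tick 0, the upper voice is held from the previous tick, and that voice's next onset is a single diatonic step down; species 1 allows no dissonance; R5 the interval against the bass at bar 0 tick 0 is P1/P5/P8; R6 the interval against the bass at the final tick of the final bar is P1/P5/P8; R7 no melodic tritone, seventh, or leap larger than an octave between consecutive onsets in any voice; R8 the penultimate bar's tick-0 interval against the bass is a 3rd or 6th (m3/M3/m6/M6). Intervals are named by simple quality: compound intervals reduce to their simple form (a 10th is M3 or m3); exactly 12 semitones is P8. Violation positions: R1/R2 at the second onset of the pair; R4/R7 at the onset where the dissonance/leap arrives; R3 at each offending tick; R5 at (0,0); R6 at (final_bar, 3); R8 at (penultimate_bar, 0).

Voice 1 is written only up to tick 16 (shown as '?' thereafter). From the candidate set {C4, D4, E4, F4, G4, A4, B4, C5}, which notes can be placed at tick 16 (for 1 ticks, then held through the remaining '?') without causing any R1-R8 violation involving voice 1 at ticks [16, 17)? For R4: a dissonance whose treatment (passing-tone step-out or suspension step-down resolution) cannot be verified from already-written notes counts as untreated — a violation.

{A4, C4, E4}

C4: legal
D4: violates R4
E4: legal
F4: violates R4
G4: violates R2
A4: legal
B4: violates R4
C5: violates R2,R7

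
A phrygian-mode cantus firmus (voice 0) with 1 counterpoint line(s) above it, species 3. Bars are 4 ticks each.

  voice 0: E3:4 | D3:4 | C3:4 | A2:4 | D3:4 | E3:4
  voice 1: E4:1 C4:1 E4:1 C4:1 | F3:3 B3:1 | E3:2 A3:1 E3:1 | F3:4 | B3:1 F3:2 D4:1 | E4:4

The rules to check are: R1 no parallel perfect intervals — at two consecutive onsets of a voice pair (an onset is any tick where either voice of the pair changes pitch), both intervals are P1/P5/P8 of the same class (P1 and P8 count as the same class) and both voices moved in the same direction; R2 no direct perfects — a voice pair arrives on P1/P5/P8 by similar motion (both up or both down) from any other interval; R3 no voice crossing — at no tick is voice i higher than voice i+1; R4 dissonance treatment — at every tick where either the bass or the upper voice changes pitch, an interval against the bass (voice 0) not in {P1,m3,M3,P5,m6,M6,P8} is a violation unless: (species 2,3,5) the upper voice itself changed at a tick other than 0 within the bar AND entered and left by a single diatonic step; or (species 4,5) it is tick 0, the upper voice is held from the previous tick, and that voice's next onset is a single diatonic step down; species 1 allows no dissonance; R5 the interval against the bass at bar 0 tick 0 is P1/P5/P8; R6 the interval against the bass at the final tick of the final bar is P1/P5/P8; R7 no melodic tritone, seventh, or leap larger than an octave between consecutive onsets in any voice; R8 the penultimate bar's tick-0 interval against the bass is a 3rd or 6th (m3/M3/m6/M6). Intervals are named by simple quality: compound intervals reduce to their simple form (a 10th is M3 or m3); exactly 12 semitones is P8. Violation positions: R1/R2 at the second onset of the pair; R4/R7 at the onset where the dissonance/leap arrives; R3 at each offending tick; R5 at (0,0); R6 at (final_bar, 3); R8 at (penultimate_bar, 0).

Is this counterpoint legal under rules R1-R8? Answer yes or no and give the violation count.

bar 0: v0=E3 v1=E4 (P8)
bar 1: v0=D3 v1=F3 (m3)
bar 2: v0=C3 v1=E3 (M3)
bar 3: v0=A2 v1=F3 (m6)
bar 4: v0=D3 v1=B3 (M6)
bar 5: v0=E3 v1=E4 (P8)
  R7 @ bar1.3: F3->B3 leap 6st
  R7 @ bar4.0: F3->B3 leap 6st
  R7 @ bar4.1: B3->F3 leap 6st
  R1 @ bar5.0: D3/D4 P8 -> E3/E4 P8 similar

No (4 violations)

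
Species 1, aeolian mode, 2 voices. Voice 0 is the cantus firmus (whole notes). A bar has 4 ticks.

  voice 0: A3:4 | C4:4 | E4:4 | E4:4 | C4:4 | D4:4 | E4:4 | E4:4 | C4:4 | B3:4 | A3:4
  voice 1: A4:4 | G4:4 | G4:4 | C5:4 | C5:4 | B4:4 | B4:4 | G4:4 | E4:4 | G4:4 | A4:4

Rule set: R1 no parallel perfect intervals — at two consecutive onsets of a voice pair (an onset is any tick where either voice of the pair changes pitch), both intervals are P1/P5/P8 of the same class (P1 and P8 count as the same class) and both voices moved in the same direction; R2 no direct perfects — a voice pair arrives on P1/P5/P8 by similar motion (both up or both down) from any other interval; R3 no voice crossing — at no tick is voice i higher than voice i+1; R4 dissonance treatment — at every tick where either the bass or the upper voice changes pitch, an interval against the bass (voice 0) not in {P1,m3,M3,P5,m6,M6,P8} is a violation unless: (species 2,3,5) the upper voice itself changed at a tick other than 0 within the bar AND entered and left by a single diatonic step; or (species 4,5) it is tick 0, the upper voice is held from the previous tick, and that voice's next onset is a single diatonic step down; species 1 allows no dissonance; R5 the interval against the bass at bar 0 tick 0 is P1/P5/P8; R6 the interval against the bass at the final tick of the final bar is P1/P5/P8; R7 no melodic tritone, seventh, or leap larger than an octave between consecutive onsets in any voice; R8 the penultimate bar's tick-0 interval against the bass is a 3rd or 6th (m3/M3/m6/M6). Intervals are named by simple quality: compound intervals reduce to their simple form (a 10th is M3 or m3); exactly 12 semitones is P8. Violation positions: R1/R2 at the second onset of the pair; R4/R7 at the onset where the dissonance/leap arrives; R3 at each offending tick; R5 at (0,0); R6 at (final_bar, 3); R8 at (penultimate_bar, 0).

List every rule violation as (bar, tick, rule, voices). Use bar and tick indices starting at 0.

No violations across 11 bars (A3..A3 vs A4..A4).

bar 0: v0=A3 v1=A4 downbeat P8
bar 1: v0=C4 v1=G4 downbeat P5
bar 2: v0=E4 v1=G4 downbeat m3
bar 3: v0=E4 v1=C5 downbeat m6
bar 4: v0=C4 v1=C5 downbeat P8
bar 5: v0=D4 v1=B4 downbeat M6
bar 6: v0=E4 v1=B4 downbeat P5
bar 7: v0=E4 v1=G4 downbeat m3
bar 8: v0=C4 v1=E4 downbeat M3
bar 9: v0=B3 v1=G4 downbeat m6
bar 10: v0=A3 v1=A4 downbeat P8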